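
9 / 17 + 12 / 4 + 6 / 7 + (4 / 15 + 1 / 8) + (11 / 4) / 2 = 21967 / 3570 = 6.15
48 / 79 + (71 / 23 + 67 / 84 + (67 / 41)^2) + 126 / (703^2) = 908236650003995 / 126798050634612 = 7.16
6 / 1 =6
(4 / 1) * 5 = 20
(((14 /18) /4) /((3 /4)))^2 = 49 /729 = 0.07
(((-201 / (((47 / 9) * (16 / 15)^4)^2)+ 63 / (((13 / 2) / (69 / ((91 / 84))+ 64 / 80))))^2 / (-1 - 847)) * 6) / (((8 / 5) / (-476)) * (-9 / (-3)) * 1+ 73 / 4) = -8839548671268841929122103510256885626333 / 59150745593649180901508581098499604480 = -149.44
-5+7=2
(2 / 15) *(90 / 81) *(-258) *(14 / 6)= -2408 / 27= -89.19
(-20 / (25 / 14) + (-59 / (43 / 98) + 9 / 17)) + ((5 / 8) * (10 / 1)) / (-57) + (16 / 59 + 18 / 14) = -49453171499 / 344169420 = -143.69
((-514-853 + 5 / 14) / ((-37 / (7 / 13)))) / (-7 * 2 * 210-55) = -19133 / 2881190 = -0.01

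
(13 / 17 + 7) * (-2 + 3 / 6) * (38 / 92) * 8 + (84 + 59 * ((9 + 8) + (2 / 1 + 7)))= 1579.51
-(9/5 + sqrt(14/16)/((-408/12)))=-9/5 + sqrt(14)/136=-1.77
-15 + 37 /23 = -308 /23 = -13.39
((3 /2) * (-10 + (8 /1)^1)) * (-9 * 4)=108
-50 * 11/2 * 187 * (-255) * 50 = 655668750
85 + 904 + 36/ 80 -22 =19349/ 20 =967.45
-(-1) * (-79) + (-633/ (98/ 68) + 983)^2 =295612.81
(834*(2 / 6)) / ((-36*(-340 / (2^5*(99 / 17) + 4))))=112451 / 26010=4.32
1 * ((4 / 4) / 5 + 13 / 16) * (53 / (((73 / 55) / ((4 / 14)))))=47223 / 4088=11.55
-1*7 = -7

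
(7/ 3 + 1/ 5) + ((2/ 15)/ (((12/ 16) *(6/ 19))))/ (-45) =15314/ 6075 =2.52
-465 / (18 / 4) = -310 / 3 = -103.33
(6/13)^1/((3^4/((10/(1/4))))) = 80/351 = 0.23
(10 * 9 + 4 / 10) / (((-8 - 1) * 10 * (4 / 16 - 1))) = 904 / 675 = 1.34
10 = 10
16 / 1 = 16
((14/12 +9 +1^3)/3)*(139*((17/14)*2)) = 158321/126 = 1256.52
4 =4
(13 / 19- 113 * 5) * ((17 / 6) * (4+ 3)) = -212653 / 19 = -11192.26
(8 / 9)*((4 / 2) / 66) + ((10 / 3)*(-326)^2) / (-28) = -26303254 / 2079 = -12651.88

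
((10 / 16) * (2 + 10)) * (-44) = -330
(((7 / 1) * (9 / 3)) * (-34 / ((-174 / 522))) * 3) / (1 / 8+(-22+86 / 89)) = -4575312 / 14887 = -307.34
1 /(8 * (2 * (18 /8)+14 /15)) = 15 /652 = 0.02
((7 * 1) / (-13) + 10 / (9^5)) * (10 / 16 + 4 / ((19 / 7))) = -131814947 / 116680824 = -1.13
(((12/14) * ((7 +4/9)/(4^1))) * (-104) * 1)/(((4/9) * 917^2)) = -2613/5886223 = -0.00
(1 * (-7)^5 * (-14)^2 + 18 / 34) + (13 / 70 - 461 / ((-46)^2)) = -4147427805377 / 1259020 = -3294171.50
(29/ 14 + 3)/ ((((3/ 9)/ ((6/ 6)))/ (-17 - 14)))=-6603/ 14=-471.64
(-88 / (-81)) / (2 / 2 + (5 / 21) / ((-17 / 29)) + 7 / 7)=10472 / 15363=0.68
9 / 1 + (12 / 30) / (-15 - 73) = 1979 / 220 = 9.00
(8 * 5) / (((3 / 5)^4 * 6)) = 12500 / 243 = 51.44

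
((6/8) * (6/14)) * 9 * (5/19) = 405/532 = 0.76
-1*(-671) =671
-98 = -98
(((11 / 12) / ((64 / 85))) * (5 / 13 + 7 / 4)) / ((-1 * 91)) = -34595 / 1211392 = -0.03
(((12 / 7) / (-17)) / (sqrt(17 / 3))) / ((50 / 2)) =-12 *sqrt(51) / 50575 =-0.00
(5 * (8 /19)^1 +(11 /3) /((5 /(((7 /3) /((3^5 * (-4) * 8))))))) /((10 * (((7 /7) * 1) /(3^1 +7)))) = 13995337 /6648480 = 2.11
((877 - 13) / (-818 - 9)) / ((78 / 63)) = -9072 / 10751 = -0.84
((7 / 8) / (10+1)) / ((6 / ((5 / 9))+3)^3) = 875 / 28908792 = 0.00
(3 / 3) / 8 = 1 / 8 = 0.12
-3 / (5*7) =-3 / 35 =-0.09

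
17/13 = 1.31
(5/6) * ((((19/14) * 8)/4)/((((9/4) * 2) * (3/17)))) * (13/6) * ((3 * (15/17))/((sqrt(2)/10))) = 30875 * sqrt(2)/378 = 115.51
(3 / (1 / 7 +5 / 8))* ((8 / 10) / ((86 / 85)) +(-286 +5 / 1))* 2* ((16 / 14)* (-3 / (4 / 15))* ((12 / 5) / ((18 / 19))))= 131864256 / 1849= 71316.53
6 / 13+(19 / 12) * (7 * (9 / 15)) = 1849 / 260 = 7.11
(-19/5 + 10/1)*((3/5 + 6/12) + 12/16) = 1147/100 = 11.47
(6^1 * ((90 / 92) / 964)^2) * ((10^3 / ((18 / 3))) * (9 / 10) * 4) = 455625 / 122899396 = 0.00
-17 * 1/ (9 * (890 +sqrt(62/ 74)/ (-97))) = -309838370/ 145988549613-97 * sqrt(1147)/ 145988549613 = -0.00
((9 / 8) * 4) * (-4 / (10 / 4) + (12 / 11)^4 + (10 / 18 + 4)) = 2880373 / 146410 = 19.67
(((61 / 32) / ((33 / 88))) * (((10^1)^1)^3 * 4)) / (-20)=-3050 / 3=-1016.67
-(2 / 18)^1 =-1 / 9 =-0.11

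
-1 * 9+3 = -6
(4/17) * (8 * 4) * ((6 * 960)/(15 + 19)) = 368640/289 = 1275.57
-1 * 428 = -428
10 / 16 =5 / 8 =0.62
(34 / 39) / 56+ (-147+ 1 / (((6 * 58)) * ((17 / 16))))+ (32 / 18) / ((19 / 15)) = -1489085245 / 10228764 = -145.58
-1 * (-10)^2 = -100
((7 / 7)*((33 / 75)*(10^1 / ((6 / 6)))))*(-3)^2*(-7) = -1386 / 5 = -277.20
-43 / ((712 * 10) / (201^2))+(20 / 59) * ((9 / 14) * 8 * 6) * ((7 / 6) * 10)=-51233337 / 420080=-121.96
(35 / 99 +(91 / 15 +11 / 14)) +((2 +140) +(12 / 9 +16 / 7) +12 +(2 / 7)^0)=1149167 / 6930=165.82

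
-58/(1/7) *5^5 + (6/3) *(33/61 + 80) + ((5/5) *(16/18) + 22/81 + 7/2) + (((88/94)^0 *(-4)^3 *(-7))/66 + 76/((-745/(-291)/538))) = -101439815793299/80982990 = -1252606.45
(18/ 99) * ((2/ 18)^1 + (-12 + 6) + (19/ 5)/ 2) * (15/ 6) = -359/ 198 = -1.81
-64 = -64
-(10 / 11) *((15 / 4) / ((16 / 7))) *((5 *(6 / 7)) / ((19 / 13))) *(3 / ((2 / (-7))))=307125 / 6688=45.92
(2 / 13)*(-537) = -1074 / 13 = -82.62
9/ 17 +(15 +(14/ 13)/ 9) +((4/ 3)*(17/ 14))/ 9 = 661160/ 41769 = 15.83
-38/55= -0.69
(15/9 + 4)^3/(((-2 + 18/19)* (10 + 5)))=-93347/8100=-11.52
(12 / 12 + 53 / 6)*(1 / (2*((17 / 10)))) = 295 / 102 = 2.89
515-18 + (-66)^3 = -286999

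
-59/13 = -4.54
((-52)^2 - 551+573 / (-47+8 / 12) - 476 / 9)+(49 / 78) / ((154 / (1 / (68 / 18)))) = 50793690335 / 24329448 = 2087.75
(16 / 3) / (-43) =-16 / 129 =-0.12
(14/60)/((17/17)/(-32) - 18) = -112/8655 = -0.01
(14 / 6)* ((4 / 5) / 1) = 28 / 15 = 1.87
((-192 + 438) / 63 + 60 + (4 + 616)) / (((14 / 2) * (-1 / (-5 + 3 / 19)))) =1321304 / 2793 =473.08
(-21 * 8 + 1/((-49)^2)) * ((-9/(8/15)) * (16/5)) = 21781818/2401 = 9071.98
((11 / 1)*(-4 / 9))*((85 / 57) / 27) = -3740 / 13851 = -0.27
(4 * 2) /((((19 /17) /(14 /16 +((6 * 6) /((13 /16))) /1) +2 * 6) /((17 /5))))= 2716022 /1200715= 2.26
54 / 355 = 0.15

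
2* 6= 12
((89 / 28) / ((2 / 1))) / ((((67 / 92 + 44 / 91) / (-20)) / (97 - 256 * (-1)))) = -18787366 / 2029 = -9259.42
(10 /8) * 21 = 105 /4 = 26.25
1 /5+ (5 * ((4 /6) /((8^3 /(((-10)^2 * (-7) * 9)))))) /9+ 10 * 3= 25.64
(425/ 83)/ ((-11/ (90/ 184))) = -19125/ 83996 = -0.23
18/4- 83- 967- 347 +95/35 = -19457/14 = -1389.79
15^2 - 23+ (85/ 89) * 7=18573/ 89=208.69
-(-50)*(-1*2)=-100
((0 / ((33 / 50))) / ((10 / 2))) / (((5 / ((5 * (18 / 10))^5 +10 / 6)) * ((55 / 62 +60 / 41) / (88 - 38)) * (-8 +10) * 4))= 0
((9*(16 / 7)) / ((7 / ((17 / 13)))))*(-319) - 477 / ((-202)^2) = -31864637097 / 25992148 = -1225.93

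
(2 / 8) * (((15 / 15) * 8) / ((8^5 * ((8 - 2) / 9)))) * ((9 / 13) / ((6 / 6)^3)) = 0.00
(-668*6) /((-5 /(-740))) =-593184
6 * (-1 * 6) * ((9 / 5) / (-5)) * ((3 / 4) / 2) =4.86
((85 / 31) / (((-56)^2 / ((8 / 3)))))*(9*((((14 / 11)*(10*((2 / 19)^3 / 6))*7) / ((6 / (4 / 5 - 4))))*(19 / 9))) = -1360 / 3323727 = -0.00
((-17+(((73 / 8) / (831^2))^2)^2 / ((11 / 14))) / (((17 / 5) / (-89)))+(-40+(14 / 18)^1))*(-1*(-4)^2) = -35340119079153667356905177215733 / 5443268615012031185188642176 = -6492.44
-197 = -197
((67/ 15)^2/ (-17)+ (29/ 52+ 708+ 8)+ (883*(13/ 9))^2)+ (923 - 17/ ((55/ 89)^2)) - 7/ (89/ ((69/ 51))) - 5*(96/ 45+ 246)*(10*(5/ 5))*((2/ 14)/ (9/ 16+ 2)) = 1801060997589772363/ 1106533488060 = 1627660.63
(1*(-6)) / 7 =-6 / 7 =-0.86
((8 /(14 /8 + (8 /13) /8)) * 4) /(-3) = -1664 /285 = -5.84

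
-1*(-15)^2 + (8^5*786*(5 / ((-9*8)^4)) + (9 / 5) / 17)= -40915892 / 185895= -220.10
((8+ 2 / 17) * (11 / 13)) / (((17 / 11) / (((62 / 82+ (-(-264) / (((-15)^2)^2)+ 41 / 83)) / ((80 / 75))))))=100307271031 / 19177606500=5.23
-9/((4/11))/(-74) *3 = 297/296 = 1.00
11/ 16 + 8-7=27/ 16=1.69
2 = 2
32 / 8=4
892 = 892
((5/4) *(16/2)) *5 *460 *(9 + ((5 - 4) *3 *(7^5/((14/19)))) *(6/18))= 524825500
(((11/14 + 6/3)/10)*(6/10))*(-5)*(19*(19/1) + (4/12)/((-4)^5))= -43250649/143360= -301.69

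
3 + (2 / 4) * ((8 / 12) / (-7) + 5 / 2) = 353 / 84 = 4.20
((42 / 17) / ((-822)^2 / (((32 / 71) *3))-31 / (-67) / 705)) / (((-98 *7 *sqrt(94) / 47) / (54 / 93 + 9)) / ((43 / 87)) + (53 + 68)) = 41666848610698080 *sqrt(94) / 37590283256515209865907761 + 1635662608250766480 / 37590283256515209865907761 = 0.00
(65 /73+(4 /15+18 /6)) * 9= 13656 /365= 37.41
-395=-395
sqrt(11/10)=sqrt(110)/10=1.05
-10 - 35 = -45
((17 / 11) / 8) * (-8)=-17 / 11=-1.55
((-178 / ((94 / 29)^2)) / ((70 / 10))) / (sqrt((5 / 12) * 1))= -74849 * sqrt(15) / 77315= -3.75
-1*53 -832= -885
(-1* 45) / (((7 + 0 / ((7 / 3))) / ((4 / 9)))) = -2.86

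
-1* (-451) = 451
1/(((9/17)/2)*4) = 17/18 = 0.94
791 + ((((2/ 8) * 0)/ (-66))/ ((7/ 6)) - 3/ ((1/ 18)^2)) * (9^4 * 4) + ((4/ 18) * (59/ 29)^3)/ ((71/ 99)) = -44170785754025/ 1731619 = -25508374.39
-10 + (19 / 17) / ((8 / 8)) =-151 / 17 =-8.88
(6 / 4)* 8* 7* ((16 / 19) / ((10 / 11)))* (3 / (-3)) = -7392 / 95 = -77.81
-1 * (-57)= 57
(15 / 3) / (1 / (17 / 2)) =85 / 2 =42.50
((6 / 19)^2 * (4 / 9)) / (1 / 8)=128 / 361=0.35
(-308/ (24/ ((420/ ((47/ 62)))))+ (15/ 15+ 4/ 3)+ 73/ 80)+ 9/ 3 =-7103.97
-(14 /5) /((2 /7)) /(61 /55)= -8.84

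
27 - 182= -155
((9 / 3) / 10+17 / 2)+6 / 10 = 47 / 5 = 9.40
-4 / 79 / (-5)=4 / 395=0.01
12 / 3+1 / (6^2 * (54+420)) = 68257 / 17064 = 4.00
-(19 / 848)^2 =-361 / 719104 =-0.00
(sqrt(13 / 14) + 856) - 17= sqrt(182) / 14 + 839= 839.96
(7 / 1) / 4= 7 / 4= 1.75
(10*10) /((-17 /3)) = -300 /17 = -17.65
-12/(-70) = 6/35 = 0.17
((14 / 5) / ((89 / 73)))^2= 1044484 / 198025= 5.27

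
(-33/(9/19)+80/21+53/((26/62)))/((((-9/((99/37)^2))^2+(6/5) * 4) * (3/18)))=195961586040/3442794719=56.92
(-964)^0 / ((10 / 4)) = 2 / 5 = 0.40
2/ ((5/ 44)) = 88/ 5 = 17.60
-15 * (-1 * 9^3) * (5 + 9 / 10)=129033 / 2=64516.50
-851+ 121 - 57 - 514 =-1301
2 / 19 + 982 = 982.11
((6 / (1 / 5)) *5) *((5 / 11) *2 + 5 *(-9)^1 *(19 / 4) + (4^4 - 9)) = 112725 / 22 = 5123.86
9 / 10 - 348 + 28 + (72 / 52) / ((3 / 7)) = -41063 / 130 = -315.87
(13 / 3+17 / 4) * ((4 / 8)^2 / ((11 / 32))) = 206 / 33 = 6.24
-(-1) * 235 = 235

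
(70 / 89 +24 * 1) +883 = 907.79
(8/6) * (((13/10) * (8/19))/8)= 26/285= 0.09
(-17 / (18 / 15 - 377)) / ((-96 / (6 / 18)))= -85 / 541152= -0.00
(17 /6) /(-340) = -1 /120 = -0.01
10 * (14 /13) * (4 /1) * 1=560 /13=43.08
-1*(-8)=8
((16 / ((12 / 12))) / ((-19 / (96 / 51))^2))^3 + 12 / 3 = 4546690841724260 / 1135573198803289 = 4.00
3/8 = 0.38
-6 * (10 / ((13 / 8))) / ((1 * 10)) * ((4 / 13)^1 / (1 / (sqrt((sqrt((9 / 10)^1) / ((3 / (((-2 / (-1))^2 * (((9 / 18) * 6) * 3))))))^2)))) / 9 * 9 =-3456 * sqrt(10) / 845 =-12.93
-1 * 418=-418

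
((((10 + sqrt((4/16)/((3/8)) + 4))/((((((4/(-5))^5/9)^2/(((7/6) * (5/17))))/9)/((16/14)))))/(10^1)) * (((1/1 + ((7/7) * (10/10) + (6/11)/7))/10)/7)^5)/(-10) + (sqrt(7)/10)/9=-4746093750/773379662553883 - 158203125 * sqrt(42)/773379662553883 + sqrt(7)/90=0.03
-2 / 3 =-0.67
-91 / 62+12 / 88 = -454 / 341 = -1.33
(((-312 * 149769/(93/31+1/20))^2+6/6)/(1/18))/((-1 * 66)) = -2620199106207831963/40931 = -64015027881259.48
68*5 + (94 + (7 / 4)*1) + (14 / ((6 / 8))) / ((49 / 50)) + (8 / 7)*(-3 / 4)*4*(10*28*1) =-42437 / 84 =-505.20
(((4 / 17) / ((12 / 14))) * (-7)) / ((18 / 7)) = -343 / 459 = -0.75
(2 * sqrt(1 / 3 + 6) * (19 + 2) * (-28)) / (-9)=392 * sqrt(57) / 9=328.84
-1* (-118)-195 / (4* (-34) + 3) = 15889 / 133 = 119.47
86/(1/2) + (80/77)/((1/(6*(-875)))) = -58108/11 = -5282.55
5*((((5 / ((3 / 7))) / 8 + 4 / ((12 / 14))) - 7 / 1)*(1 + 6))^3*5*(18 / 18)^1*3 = -8823675 / 512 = -17233.74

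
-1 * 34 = -34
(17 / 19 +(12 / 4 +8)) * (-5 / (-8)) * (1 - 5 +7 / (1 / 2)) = 2825 / 38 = 74.34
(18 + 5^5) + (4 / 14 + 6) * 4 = 22177 / 7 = 3168.14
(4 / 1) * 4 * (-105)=-1680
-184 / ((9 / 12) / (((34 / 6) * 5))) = -62560 / 9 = -6951.11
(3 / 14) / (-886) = -3 / 12404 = -0.00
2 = 2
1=1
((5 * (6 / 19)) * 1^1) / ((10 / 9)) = 27 / 19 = 1.42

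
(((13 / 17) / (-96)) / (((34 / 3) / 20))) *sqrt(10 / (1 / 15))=-325 *sqrt(6) / 4624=-0.17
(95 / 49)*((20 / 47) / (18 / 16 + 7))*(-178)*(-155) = 83873600 / 29939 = 2801.48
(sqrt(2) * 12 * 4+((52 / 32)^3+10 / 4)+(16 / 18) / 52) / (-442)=-24 * sqrt(2) / 221-407833 / 26477568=-0.17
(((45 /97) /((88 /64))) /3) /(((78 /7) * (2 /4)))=280 /13871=0.02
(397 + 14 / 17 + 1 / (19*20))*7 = 17989699 / 6460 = 2784.78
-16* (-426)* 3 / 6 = 3408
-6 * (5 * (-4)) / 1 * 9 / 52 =20.77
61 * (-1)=-61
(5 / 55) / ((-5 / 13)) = -13 / 55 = -0.24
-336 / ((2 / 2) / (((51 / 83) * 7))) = -119952 / 83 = -1445.20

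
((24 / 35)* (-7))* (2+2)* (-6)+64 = 896 / 5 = 179.20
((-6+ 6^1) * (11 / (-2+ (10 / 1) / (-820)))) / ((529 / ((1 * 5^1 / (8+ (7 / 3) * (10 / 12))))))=0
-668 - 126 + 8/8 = -793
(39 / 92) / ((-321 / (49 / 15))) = -637 / 147660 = -0.00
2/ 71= 0.03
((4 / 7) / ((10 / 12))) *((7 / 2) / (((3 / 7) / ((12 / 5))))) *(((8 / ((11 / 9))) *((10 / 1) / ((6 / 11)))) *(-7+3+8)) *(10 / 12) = 5376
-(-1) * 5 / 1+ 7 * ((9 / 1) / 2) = 73 / 2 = 36.50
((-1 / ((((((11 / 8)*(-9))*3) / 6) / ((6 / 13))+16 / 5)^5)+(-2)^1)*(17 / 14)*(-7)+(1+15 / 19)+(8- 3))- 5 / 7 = 35639070407398913117 / 1544480980842551269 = 23.08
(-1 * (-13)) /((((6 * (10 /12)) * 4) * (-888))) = -0.00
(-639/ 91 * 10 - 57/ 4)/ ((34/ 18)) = -276723/ 6188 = -44.72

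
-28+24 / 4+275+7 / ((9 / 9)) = 260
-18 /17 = -1.06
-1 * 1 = -1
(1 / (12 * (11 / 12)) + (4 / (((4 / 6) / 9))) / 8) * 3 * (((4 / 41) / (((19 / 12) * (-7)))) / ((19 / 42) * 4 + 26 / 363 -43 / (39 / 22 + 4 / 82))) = 293758542 / 35328306697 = 0.01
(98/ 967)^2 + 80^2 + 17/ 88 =526658866465/ 82287832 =6400.20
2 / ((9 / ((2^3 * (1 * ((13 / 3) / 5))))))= 208 / 135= 1.54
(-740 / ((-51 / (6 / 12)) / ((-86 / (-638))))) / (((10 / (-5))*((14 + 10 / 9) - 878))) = 23865 / 42115018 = 0.00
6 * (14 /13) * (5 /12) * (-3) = -105 /13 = -8.08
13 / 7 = 1.86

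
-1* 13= -13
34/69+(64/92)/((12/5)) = 18/23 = 0.78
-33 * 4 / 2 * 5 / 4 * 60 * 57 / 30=-9405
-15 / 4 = -3.75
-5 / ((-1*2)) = 2.50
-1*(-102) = 102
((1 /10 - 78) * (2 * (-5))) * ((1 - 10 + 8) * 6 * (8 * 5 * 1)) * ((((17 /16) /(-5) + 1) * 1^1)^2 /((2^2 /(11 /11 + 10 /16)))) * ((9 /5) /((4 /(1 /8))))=-1085239701 /409600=-2649.51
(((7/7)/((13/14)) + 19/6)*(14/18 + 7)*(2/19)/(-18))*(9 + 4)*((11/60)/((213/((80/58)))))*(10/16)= -637175/342230508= -0.00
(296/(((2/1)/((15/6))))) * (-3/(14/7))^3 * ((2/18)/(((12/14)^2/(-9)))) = 27195/16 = 1699.69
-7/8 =-0.88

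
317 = 317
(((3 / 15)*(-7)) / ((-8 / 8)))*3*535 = 2247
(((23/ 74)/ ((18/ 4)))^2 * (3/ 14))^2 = 279841/ 267787620324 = 0.00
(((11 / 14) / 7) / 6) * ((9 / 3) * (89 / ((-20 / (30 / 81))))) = -979 / 10584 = -0.09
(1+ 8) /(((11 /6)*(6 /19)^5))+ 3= 1566.19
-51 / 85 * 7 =-21 / 5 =-4.20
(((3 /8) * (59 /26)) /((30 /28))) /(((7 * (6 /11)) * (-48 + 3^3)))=-649 /65520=-0.01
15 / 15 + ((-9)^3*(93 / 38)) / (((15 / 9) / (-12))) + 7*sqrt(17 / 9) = 7*sqrt(17) / 3 + 1220441 / 95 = 12856.37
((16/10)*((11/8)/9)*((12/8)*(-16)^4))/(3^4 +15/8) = 2883584/9945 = 289.95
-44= -44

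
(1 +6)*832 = 5824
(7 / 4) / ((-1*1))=-7 / 4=-1.75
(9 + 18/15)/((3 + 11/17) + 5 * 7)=289/1095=0.26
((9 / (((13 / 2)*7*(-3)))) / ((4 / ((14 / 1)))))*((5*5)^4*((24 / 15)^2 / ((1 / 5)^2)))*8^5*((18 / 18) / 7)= -2457600000000 / 91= -27006593406.59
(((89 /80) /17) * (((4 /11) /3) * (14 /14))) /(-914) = -89 /10255080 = -0.00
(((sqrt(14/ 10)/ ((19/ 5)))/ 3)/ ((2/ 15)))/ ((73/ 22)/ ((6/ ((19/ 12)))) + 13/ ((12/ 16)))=3960* sqrt(35)/ 548017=0.04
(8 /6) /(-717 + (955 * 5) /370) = -0.00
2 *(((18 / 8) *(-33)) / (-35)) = 297 / 70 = 4.24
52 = 52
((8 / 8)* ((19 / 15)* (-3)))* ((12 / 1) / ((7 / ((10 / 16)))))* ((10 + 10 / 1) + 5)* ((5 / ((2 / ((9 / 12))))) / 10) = -4275 / 224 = -19.08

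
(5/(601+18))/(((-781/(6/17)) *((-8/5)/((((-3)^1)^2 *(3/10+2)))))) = 3105/65747704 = 0.00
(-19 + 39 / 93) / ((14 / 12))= -3456 / 217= -15.93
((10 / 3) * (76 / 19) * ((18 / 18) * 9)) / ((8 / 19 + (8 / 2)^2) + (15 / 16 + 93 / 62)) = 12160 / 1911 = 6.36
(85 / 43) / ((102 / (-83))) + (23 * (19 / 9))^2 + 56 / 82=673092337 / 285606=2356.72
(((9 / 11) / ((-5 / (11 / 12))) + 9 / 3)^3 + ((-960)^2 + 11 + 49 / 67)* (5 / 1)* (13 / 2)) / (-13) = -16054488767931 / 6968000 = -2304031.11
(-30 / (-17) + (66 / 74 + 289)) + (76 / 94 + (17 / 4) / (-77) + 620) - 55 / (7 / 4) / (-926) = 549526095853 / 602257436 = 912.44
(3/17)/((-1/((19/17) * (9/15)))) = -171/1445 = -0.12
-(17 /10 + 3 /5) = -23 /10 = -2.30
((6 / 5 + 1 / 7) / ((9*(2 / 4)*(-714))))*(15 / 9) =-47 / 67473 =-0.00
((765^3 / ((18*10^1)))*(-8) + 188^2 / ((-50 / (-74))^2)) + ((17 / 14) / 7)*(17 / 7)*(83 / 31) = -263435650255649 / 13291250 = -19820231.37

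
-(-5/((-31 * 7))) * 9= -45/217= -0.21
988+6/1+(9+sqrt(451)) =sqrt(451)+1003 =1024.24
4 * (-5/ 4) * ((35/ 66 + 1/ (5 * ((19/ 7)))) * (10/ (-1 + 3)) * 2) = -18935/ 627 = -30.20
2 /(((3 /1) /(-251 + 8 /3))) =-1490 /9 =-165.56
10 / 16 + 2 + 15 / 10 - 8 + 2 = -15 / 8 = -1.88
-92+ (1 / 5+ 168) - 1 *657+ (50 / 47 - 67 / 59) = -8053787 / 13865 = -580.87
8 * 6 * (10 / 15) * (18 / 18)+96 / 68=568 / 17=33.41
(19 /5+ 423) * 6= 12804 /5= 2560.80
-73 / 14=-5.21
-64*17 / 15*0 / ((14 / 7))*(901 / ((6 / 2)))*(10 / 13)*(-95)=0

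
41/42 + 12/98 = 323/294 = 1.10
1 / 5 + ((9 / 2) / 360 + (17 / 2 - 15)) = -503 / 80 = -6.29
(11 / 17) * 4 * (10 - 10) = 0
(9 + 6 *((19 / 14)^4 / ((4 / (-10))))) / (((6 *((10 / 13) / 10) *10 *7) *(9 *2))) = -6972641 / 96808320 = -0.07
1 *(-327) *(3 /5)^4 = -26487 /625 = -42.38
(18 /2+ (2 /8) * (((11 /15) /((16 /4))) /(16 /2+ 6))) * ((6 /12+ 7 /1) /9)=30251 /4032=7.50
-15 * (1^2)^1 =-15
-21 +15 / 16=-321 / 16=-20.06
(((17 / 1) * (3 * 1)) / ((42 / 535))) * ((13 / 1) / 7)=118235 / 98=1206.48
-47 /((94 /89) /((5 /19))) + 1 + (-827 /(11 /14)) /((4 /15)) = -827171 /209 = -3957.76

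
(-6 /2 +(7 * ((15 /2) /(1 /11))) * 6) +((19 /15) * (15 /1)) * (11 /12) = 41753 /12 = 3479.42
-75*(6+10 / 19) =-9300 / 19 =-489.47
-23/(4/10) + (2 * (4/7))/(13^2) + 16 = -98173/2366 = -41.49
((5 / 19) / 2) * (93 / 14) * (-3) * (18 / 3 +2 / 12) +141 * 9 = 1333011 / 1064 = 1252.83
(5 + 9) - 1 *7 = 7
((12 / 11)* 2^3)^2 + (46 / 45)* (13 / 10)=2109779 / 27225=77.49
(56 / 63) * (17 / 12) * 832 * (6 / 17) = 3328 / 9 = 369.78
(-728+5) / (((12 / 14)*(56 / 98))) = -11809 / 8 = -1476.12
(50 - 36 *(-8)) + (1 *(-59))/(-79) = 26761/79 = 338.75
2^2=4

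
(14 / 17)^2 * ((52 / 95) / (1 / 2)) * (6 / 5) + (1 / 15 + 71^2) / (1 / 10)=20760739712 / 411825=50411.56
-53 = -53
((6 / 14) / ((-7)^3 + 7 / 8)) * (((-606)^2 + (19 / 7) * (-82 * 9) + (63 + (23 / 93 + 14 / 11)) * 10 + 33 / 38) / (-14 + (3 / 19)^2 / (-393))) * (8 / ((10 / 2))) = 7929933416806304 / 151392291255205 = 52.38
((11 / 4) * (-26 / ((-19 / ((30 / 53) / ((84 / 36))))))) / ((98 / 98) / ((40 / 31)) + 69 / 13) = 3346200 / 22295987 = 0.15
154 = 154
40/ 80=1/ 2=0.50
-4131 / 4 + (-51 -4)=-4351 / 4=-1087.75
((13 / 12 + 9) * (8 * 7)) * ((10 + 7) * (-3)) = -28798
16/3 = 5.33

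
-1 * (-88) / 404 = 22 / 101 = 0.22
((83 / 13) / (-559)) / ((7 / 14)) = -166 / 7267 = -0.02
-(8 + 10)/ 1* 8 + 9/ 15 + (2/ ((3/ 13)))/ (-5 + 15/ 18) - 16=-161.48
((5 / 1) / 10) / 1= 1 / 2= 0.50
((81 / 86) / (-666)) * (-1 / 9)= 1 / 6364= 0.00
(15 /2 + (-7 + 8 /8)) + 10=23 /2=11.50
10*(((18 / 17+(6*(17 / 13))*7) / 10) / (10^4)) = 3093 / 552500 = 0.01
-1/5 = -0.20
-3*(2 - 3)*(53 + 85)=414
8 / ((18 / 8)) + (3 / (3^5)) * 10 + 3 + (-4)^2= 1837 / 81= 22.68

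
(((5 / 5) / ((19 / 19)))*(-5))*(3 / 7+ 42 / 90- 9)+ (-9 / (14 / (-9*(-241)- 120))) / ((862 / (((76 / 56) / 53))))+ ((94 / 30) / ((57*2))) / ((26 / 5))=805983374269 / 19905755688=40.49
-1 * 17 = -17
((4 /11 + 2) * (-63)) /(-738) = 91 /451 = 0.20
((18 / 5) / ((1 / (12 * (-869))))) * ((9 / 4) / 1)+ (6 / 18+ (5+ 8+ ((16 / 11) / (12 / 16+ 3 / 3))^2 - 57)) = -7515876913 / 88935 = -84509.78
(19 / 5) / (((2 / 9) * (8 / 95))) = 3249 / 16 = 203.06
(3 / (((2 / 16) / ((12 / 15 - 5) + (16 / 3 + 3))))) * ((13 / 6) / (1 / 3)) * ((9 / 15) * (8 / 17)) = 77376 / 425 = 182.06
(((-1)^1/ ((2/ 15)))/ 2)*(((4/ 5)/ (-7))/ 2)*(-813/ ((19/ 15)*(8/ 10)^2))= -214.90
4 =4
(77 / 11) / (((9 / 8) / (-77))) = -4312 / 9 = -479.11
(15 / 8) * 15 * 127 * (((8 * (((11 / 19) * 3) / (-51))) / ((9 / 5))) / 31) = -174625 / 10013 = -17.44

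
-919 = -919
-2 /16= -1 /8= -0.12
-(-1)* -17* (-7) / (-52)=-119 / 52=-2.29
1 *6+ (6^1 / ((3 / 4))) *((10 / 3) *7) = 578 / 3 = 192.67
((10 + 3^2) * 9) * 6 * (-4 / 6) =-684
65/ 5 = 13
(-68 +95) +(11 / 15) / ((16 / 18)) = 1113 / 40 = 27.82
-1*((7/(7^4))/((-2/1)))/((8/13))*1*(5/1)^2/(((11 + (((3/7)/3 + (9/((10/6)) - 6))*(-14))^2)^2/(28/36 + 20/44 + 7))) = 165546875/916785212112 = 0.00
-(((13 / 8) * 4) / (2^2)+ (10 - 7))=-37 / 8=-4.62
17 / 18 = 0.94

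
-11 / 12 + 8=85 / 12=7.08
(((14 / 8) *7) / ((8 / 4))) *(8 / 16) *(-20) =-245 / 4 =-61.25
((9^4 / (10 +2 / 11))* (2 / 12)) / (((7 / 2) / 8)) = 24057 / 98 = 245.48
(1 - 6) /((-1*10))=1 /2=0.50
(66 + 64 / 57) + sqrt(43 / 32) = sqrt(86) / 8 + 3826 / 57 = 68.28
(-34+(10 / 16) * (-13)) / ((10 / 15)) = -1011 / 16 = -63.19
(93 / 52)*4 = 93 / 13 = 7.15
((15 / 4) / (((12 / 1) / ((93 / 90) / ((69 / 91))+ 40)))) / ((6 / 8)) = 17.23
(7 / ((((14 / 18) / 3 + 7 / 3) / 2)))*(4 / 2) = 54 / 5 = 10.80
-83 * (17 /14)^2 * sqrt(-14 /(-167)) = -23987 * sqrt(2338) /32732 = -35.43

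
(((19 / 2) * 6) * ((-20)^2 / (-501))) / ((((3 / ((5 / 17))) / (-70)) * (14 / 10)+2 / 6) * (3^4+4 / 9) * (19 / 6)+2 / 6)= -307800000 / 227857973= -1.35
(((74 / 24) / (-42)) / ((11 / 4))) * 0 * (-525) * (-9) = 0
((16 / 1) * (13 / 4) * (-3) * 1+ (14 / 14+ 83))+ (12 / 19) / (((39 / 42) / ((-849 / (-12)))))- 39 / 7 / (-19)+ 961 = 1620790 / 1729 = 937.41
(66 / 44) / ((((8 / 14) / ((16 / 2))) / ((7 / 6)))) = 49 / 2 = 24.50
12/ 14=6/ 7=0.86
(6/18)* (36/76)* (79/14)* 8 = 948/133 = 7.13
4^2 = 16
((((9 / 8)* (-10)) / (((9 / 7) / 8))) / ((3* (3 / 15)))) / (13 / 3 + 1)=-21.88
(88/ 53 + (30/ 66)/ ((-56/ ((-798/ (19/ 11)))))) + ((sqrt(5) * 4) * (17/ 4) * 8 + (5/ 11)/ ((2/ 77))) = 4857/ 212 + 136 * sqrt(5) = 327.02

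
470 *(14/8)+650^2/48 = 9624.58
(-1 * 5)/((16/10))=-25/8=-3.12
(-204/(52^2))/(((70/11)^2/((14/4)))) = -6171/946400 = -0.01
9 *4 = 36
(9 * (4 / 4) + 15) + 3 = 27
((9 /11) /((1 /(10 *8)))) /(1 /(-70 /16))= -3150 /11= -286.36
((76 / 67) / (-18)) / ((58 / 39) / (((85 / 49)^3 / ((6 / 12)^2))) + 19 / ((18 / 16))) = -606755500 / 163296250021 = -0.00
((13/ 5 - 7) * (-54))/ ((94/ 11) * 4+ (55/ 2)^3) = 104544/ 9165665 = 0.01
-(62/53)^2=-3844/2809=-1.37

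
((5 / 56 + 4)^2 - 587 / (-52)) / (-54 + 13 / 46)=-26264643 / 50368864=-0.52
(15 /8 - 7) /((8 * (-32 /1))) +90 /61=186821 /124928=1.50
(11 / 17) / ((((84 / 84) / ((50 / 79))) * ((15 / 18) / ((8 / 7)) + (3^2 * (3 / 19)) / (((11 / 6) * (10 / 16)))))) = 27588000 / 132665569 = 0.21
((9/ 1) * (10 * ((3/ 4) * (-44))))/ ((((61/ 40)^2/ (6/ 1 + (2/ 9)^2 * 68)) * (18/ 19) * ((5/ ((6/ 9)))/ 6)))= -1013900800/ 100467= -10091.88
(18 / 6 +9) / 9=4 / 3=1.33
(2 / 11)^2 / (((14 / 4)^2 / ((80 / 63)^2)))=102400 / 23532201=0.00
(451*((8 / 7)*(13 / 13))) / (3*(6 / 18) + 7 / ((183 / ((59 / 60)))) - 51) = -39615840 / 3840109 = -10.32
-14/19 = -0.74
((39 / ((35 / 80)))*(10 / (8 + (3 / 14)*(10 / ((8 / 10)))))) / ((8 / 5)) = 1200 / 23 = 52.17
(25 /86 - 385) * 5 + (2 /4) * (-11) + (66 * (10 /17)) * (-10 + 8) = -1466893 /731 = -2006.69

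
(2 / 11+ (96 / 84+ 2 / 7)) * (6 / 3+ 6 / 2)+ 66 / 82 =27961 / 3157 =8.86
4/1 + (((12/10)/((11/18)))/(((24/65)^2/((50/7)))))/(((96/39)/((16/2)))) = 833731/2464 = 338.36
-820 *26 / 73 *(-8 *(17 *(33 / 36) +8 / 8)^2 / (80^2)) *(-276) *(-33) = 5340155249 / 5840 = 914410.15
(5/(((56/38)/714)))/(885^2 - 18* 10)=323/104406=0.00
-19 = -19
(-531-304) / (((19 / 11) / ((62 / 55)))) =-10354 / 19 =-544.95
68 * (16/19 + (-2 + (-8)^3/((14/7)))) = -332248/19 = -17486.74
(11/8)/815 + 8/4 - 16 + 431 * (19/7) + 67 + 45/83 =4634389791/3788120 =1223.40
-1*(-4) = 4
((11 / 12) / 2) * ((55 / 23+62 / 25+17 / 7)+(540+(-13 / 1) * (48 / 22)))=3829317 / 16100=237.85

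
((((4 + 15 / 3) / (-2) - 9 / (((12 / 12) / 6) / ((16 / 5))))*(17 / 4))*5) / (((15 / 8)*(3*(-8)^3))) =3349 / 2560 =1.31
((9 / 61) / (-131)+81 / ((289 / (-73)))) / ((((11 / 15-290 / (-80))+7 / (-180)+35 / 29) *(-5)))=0.74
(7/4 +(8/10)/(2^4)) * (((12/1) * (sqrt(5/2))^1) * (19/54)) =12.02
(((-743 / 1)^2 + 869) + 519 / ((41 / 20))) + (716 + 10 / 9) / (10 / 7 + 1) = 3471895052 / 6273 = 553466.45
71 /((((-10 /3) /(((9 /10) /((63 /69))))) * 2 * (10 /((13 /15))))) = -63687 /70000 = -0.91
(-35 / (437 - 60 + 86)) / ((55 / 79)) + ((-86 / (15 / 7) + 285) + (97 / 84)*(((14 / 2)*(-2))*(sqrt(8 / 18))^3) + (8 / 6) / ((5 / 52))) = 523575806 / 2062665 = 253.83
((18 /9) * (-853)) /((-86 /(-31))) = -614.95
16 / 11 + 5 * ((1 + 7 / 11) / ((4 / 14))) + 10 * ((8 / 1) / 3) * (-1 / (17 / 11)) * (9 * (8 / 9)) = -60559 / 561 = -107.95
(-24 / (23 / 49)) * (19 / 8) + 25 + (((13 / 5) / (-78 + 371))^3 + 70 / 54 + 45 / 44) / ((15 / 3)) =-41225608485236047 / 429563285167500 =-95.97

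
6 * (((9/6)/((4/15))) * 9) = 1215/4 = 303.75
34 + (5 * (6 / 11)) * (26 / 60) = 387 / 11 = 35.18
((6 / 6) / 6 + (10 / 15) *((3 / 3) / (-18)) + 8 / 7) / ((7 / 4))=962 / 1323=0.73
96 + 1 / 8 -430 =-2671 / 8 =-333.88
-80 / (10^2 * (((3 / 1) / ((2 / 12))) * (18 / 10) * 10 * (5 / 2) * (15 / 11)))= -22 / 30375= -0.00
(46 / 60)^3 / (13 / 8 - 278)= -12167 / 7462125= -0.00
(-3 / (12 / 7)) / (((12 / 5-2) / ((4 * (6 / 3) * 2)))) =-70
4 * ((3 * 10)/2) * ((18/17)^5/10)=11337408/1419857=7.98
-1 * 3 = -3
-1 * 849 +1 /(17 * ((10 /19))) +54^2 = 351409 /170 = 2067.11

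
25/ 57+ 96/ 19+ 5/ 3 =136/ 19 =7.16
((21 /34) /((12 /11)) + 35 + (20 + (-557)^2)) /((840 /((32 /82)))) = 42201421 /292740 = 144.16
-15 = -15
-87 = -87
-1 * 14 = -14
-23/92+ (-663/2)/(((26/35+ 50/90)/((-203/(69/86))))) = 2430667933/37628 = 64597.32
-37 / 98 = -0.38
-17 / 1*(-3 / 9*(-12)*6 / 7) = -408 / 7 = -58.29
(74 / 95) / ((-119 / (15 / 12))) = -37 / 4522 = -0.01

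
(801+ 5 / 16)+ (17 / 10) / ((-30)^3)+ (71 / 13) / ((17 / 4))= 23945496559 / 29835000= 802.60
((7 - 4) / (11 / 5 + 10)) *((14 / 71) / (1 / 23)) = 4830 / 4331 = 1.12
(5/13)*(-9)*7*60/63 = -300/13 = -23.08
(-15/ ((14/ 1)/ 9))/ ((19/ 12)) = -810/ 133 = -6.09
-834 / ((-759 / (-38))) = -10564 / 253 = -41.75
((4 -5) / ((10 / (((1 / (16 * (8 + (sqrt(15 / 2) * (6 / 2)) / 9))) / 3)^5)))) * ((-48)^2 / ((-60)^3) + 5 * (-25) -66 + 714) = -32709256501 / 4324040632387031040000 + 29673303421 * sqrt(30) / 41510790070915497984000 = -0.00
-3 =-3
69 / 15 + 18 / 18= 28 / 5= 5.60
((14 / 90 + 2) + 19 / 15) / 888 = 77 / 19980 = 0.00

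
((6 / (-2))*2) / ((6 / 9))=-9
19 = 19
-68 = -68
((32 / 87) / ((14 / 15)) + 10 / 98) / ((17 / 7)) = 705 / 3451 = 0.20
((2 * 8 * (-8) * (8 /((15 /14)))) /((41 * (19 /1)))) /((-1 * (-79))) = -14336 /923115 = -0.02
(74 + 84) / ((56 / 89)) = 7031 / 28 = 251.11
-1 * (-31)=31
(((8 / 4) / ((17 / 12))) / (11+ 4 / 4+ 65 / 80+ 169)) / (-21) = -128 / 346171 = -0.00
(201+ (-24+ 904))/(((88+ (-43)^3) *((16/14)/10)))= -1645/13812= -0.12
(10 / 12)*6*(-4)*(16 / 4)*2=-160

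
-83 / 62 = -1.34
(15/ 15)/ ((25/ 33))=33/ 25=1.32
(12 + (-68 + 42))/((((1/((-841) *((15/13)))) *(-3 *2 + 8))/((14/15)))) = 6339.85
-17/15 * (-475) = 1615/3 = 538.33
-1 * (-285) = 285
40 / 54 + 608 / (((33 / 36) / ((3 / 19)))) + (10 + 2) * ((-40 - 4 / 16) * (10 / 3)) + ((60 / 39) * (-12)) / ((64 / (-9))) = -23195897 / 15444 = -1501.94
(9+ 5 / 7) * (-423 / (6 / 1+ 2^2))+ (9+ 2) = -399.91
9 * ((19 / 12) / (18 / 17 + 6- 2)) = 969 / 344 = 2.82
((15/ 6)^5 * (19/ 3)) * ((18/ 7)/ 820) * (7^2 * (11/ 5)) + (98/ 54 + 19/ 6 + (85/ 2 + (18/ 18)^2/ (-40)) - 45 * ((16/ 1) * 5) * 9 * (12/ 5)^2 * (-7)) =1306624.54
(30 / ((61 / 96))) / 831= 960 / 16897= 0.06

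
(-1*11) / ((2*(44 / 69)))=-69 / 8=-8.62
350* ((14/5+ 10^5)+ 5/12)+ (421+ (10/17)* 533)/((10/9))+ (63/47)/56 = 3355971331207/95880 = 35001786.93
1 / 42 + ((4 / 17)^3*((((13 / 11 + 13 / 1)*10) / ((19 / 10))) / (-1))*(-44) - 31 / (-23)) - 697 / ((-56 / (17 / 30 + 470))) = 7094861615523 / 1202309360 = 5901.03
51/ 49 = 1.04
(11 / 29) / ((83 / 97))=0.44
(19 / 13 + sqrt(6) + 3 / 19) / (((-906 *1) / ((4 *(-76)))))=3200 / 5889 + 152 *sqrt(6) / 453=1.37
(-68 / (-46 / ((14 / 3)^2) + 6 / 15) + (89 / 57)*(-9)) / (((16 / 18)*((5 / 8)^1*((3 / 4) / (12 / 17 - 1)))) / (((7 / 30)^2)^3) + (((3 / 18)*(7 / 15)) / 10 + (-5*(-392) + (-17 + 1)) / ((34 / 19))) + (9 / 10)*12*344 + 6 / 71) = -52279625199582900 / 8101470297760330819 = -0.01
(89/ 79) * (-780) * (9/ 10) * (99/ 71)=-6185322/ 5609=-1102.75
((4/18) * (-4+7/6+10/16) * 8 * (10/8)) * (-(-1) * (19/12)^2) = -95665/7776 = -12.30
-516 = -516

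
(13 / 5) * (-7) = -91 / 5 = -18.20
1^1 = 1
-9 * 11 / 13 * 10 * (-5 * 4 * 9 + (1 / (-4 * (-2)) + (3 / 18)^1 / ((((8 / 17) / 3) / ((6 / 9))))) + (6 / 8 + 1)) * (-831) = -291917835 / 26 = -11227609.04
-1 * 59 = -59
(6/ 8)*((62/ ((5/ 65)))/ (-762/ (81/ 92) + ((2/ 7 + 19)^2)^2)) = 78375843/ 17823920614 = 0.00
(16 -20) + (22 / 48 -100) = -2485 / 24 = -103.54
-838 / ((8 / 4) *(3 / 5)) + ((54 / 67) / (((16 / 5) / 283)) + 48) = -931121 / 1608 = -579.06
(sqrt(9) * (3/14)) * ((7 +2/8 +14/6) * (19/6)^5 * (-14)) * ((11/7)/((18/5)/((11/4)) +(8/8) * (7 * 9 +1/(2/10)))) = -622.69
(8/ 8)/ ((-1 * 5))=-1/ 5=-0.20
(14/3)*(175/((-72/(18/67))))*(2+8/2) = -1225/67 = -18.28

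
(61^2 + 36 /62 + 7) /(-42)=-57793 /651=-88.78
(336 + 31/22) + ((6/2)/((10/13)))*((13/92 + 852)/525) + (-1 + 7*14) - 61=672518271/1771000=379.74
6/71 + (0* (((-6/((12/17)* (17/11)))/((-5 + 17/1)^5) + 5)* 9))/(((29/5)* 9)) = 6/71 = 0.08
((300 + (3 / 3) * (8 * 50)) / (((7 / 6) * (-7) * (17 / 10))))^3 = -216000000000 / 1685159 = -128177.82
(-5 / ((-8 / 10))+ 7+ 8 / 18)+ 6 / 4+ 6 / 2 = 655 / 36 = 18.19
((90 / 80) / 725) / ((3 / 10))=3 / 580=0.01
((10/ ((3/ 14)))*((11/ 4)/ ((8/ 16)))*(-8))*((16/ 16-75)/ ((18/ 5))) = 1139600/ 27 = 42207.41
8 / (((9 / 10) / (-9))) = -80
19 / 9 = 2.11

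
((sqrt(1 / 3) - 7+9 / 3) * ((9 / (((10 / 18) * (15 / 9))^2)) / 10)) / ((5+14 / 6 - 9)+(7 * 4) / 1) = -0.14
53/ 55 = 0.96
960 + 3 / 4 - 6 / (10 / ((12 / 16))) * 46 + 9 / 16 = 75249 / 80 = 940.61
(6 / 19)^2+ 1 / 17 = 973 / 6137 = 0.16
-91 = -91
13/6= 2.17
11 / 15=0.73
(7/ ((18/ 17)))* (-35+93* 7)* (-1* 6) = -24434.67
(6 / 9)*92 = 61.33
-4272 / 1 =-4272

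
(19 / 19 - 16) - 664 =-679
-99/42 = -33/14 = -2.36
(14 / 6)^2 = 49 / 9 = 5.44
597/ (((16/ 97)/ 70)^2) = 6881036925/ 64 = 107516201.95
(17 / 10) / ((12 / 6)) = 17 / 20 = 0.85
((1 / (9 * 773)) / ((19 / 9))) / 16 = 1 / 234992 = 0.00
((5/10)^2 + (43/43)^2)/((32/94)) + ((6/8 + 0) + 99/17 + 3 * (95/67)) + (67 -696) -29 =-46908639/72896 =-643.50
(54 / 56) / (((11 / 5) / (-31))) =-4185 / 308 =-13.59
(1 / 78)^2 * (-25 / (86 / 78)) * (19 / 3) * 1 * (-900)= 11875 / 559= 21.24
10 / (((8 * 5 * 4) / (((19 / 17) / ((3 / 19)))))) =361 / 816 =0.44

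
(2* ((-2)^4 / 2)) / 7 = 16 / 7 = 2.29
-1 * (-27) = 27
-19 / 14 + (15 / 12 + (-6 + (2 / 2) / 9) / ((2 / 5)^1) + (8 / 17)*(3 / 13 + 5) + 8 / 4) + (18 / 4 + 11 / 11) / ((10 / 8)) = -97753 / 16380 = -5.97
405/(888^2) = 45/87616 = 0.00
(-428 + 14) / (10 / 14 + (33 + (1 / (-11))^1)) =-12.31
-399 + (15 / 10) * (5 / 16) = -12753 / 32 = -398.53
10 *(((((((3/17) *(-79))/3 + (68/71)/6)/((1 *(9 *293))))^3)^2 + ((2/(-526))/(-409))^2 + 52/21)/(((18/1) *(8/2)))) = 380024974253558770421028046031279713972246319068341025/1104995694329472878358902223547216611039738443108147646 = 0.34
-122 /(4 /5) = -305 /2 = -152.50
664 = 664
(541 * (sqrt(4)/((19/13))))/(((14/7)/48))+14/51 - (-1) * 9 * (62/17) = 17248856/969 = 17800.68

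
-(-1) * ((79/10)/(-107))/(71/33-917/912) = -396264/6150895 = -0.06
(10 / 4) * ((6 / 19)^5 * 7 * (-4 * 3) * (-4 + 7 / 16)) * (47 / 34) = 7195230 / 2215457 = 3.25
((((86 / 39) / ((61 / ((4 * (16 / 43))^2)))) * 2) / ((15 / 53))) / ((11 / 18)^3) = 562692096 / 226928845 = 2.48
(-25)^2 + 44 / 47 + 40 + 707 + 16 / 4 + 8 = 65092 / 47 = 1384.94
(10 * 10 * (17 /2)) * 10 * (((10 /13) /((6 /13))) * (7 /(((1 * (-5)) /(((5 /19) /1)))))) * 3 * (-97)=28857500 /19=1518815.79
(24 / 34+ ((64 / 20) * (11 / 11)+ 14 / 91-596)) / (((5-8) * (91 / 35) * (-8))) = -327047 / 34476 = -9.49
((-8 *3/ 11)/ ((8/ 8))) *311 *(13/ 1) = -97032/ 11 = -8821.09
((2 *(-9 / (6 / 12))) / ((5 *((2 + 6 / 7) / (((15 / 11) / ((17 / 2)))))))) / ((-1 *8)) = 189 / 3740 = 0.05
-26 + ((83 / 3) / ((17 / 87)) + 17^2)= 6878 / 17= 404.59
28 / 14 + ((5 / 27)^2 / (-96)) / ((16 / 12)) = 186599 / 93312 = 2.00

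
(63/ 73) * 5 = 315/ 73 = 4.32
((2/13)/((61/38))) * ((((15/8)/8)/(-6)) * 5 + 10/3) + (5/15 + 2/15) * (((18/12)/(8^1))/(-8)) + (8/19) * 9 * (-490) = -53707533107/28928640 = -1856.55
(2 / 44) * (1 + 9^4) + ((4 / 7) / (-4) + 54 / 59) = 1358562 / 4543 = 299.05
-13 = -13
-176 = -176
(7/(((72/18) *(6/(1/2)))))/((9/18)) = 7/24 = 0.29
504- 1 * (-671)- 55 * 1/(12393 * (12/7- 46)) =902830127/768366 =1175.00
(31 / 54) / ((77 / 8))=0.06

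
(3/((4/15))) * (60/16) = 42.19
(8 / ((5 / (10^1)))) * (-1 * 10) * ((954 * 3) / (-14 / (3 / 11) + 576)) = -686880 / 787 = -872.78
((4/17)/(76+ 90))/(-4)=-1/2822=-0.00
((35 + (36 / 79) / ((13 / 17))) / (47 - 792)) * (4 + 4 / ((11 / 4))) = -438684 / 1683253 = -0.26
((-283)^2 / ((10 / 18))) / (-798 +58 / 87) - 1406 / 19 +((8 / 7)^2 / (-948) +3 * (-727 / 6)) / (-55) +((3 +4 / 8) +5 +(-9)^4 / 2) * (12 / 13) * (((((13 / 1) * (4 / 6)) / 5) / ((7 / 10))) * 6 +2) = 77811314251639 / 1527806280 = 50930.09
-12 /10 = -6 /5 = -1.20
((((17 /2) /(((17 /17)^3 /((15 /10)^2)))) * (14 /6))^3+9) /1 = 45503901 /512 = 88874.81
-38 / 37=-1.03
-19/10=-1.90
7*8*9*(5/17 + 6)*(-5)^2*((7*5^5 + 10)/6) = 4917559500/17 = 289268205.88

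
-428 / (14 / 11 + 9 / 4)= -18832 / 155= -121.50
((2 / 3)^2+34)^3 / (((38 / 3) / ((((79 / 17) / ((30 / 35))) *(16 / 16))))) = 4118605750 / 235467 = 17491.22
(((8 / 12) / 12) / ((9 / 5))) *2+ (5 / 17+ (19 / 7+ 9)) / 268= 275209 / 2583252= 0.11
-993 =-993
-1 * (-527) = 527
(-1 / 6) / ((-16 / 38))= 19 / 48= 0.40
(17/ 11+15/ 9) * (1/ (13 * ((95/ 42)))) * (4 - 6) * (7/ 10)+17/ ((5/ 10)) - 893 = -58357963/ 67925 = -859.15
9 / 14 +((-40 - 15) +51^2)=35653 / 14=2546.64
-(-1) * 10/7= 10/7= 1.43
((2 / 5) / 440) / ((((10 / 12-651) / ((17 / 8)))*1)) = -51 / 17164400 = -0.00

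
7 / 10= 0.70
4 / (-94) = -2 / 47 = -0.04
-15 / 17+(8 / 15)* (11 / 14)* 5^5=467185 / 357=1308.64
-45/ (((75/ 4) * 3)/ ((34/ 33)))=-136/ 165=-0.82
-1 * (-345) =345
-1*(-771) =771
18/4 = 9/2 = 4.50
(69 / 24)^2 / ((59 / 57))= 30153 / 3776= 7.99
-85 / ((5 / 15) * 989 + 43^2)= -255 / 6536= -0.04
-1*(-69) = 69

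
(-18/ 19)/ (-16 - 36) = 0.02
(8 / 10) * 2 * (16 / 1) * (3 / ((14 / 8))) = 43.89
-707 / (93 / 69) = -16261 / 31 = -524.55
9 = 9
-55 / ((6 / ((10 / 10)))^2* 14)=-55 / 504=-0.11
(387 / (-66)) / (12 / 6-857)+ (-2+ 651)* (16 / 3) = 7234201 / 2090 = 3461.34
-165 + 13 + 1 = -151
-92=-92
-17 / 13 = -1.31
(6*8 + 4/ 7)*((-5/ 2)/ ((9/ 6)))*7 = -1700/ 3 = -566.67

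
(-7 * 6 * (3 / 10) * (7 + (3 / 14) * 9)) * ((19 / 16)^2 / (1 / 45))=-3655125 / 512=-7138.92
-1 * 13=-13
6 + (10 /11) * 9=156 /11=14.18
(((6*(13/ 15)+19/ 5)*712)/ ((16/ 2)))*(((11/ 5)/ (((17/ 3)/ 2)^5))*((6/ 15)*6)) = 23.16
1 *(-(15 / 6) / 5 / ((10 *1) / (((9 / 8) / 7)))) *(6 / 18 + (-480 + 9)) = 1059 / 280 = 3.78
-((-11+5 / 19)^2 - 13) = -36923 / 361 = -102.28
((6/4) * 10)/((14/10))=10.71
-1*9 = -9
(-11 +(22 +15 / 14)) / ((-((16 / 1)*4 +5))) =-0.17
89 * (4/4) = 89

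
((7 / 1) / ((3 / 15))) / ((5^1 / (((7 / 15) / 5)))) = 49 / 75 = 0.65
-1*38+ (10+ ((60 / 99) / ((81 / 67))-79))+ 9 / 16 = -4530679 / 42768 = -105.94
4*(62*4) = 992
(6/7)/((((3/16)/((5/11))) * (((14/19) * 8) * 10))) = 19/539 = 0.04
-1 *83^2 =-6889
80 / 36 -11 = -79 / 9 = -8.78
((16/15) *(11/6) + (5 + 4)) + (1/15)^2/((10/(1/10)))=27389/2500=10.96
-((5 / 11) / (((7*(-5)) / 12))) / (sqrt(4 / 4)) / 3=4 / 77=0.05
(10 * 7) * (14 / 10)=98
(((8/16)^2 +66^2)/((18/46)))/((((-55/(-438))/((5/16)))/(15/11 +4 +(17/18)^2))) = 652275339625/3763584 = 173312.28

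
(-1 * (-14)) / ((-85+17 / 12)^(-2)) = 97806.43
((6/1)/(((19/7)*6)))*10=70/19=3.68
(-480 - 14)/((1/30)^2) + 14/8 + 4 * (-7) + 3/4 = -889251/2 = -444625.50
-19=-19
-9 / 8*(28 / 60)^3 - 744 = -2232343 / 3000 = -744.11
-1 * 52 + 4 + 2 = -46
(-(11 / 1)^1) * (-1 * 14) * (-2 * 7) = -2156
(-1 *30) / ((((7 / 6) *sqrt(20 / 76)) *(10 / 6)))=-108 *sqrt(95) / 35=-30.08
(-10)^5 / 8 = -12500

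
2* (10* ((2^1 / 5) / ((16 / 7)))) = 7 / 2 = 3.50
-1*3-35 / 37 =-146 / 37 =-3.95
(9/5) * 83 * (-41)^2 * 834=1047259638/5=209451927.60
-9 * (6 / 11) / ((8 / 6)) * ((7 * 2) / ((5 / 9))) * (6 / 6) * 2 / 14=-729 / 55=-13.25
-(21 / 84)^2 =-0.06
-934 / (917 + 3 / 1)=-467 / 460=-1.02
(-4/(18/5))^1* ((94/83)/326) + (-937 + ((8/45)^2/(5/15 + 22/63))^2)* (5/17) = -1186621803959959/4305727702125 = -275.59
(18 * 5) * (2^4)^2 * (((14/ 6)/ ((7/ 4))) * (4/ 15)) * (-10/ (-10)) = 8192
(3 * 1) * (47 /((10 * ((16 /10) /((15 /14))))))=2115 /224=9.44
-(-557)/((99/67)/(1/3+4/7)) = 341.06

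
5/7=0.71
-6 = -6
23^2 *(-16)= -8464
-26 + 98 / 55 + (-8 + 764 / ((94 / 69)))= 528.59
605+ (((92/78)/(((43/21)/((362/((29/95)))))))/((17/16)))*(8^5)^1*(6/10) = 3483613796759/275587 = 12640704.38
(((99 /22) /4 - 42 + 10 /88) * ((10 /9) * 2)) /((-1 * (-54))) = -17935 /10692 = -1.68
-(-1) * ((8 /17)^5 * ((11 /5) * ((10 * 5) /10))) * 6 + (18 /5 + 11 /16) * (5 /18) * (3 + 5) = 564867719 /51114852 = 11.05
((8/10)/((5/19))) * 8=608/25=24.32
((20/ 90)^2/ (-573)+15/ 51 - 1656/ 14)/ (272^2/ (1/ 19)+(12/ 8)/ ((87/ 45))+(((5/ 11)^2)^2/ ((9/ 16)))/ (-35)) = -553396912243802/ 6592907529682934751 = -0.00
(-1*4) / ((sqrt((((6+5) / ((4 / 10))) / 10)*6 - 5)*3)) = -4*sqrt(46) / 69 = -0.39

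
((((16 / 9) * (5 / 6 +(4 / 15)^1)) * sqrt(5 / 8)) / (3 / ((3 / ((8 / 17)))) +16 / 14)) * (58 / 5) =11.12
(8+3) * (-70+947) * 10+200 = 96670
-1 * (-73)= 73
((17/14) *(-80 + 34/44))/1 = -96.20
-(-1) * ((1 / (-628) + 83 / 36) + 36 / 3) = 40423 / 2826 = 14.30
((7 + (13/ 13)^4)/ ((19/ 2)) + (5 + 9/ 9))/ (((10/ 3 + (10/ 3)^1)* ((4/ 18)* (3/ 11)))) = 1287/ 76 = 16.93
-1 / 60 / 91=-1 / 5460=-0.00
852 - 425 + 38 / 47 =20107 / 47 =427.81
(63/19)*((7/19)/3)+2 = 2.41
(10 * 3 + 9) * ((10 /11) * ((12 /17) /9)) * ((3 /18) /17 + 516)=13684580 /9537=1434.89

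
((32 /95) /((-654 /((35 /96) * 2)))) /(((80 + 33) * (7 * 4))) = -1 /8424828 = -0.00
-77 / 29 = -2.66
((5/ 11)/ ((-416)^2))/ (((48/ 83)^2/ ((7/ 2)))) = 241115/ 8771862528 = 0.00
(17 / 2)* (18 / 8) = 153 / 8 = 19.12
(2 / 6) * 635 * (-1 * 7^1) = -4445 / 3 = -1481.67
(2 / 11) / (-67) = -2 / 737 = -0.00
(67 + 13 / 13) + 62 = 130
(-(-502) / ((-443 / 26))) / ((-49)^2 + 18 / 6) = -3263 / 266243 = -0.01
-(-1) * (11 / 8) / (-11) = -1 / 8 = -0.12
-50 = -50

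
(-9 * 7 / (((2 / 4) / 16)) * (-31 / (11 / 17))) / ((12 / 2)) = 177072 / 11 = 16097.45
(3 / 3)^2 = 1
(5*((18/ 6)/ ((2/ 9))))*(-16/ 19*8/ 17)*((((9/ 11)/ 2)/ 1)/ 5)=-7776/ 3553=-2.19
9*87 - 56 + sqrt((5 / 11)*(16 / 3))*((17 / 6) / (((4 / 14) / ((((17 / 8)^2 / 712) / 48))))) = 34391*sqrt(165) / 216539136 + 727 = 727.00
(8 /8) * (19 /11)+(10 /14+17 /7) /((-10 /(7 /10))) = 1.51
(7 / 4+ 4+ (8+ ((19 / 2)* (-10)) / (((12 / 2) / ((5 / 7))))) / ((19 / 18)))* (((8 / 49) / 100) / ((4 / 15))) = 4173 / 260680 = 0.02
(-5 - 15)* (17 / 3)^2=-5780 / 9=-642.22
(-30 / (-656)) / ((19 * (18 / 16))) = 5 / 2337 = 0.00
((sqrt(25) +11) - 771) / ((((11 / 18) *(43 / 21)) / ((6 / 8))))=-428085 / 946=-452.52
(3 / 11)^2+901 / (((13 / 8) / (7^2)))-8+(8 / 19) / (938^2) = 178553679393281 / 6573974407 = 27160.69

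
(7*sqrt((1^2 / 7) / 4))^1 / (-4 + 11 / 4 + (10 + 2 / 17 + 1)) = 0.13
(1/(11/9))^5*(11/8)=59049/117128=0.50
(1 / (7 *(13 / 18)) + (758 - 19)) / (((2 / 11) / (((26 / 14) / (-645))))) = -11.71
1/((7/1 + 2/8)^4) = 256/707281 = 0.00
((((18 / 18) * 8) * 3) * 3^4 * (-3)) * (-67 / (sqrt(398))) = 195372 * sqrt(398) / 199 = 19586.23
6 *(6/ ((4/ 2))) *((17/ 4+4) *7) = 2079/ 2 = 1039.50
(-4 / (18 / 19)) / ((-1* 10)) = 19 / 45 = 0.42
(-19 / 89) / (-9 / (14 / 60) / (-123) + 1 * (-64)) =287 / 85618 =0.00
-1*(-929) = 929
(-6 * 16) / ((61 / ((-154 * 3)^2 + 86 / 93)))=-635212096 / 1891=-335913.32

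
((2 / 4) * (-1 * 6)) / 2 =-3 / 2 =-1.50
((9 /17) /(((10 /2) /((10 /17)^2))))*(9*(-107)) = -173340 /4913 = -35.28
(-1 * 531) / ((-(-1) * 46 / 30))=-346.30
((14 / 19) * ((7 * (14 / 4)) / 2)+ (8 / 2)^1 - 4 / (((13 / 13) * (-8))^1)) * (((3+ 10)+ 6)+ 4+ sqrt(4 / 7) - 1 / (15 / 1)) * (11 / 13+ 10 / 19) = 174246 * sqrt(7) / 32851+ 9990104 / 23465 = 439.78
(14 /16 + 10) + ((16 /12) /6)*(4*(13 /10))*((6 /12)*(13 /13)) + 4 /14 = 29581 /2520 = 11.74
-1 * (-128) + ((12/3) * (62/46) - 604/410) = 621994/4715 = 131.92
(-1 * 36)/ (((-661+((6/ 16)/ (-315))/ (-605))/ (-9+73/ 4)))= 169230600/ 335920199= 0.50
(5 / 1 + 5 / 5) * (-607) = -3642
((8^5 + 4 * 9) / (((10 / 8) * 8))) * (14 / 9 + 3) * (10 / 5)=29888.09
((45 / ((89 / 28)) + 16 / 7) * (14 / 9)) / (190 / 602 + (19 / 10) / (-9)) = 61668880 / 251959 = 244.76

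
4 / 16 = 1 / 4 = 0.25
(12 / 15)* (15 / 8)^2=45 / 16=2.81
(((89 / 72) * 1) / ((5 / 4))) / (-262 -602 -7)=-0.00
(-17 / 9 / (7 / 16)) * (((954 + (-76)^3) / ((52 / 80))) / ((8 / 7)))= 22911920 / 9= 2545768.89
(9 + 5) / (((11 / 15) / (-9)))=-1890 / 11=-171.82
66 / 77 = 6 / 7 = 0.86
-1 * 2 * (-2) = 4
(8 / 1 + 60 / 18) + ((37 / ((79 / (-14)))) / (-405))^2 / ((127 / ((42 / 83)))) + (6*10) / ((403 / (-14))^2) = 6662826518788713074 / 584164121736250575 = 11.41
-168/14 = -12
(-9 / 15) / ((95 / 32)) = -96 / 475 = -0.20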